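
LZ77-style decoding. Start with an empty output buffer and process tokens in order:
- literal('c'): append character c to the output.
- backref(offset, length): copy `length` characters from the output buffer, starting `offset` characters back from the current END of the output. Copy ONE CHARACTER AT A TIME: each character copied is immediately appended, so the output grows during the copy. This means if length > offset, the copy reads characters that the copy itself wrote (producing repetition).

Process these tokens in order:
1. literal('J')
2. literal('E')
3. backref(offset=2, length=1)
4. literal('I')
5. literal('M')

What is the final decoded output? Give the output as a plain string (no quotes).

Token 1: literal('J'). Output: "J"
Token 2: literal('E'). Output: "JE"
Token 3: backref(off=2, len=1). Copied 'J' from pos 0. Output: "JEJ"
Token 4: literal('I'). Output: "JEJI"
Token 5: literal('M'). Output: "JEJIM"

Answer: JEJIM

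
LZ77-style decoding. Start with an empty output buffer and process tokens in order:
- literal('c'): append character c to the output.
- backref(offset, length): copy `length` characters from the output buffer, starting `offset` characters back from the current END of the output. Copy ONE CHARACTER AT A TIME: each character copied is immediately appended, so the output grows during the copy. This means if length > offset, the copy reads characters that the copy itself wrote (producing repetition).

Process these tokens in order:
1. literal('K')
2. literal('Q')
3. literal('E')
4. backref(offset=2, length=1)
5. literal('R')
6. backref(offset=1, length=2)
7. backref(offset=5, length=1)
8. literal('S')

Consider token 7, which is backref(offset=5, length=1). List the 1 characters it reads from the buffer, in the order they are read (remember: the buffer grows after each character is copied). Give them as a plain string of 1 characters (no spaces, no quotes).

Token 1: literal('K'). Output: "K"
Token 2: literal('Q'). Output: "KQ"
Token 3: literal('E'). Output: "KQE"
Token 4: backref(off=2, len=1). Copied 'Q' from pos 1. Output: "KQEQ"
Token 5: literal('R'). Output: "KQEQR"
Token 6: backref(off=1, len=2) (overlapping!). Copied 'RR' from pos 4. Output: "KQEQRRR"
Token 7: backref(off=5, len=1). Buffer before: "KQEQRRR" (len 7)
  byte 1: read out[2]='E', append. Buffer now: "KQEQRRRE"

Answer: E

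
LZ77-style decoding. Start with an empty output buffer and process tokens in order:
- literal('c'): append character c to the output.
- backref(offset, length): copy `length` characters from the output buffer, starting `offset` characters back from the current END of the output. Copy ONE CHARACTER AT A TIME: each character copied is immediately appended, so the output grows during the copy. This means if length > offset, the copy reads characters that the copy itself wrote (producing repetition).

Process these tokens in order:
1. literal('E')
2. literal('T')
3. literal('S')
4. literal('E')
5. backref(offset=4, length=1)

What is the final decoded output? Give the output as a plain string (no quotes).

Token 1: literal('E'). Output: "E"
Token 2: literal('T'). Output: "ET"
Token 3: literal('S'). Output: "ETS"
Token 4: literal('E'). Output: "ETSE"
Token 5: backref(off=4, len=1). Copied 'E' from pos 0. Output: "ETSEE"

Answer: ETSEE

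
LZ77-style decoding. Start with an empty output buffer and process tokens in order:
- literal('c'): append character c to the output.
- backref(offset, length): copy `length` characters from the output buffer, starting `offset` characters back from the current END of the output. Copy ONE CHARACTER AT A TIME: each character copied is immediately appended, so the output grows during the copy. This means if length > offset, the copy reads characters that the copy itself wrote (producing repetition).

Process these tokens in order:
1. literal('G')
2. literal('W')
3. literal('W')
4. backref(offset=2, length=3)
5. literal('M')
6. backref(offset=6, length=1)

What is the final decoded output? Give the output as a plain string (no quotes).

Token 1: literal('G'). Output: "G"
Token 2: literal('W'). Output: "GW"
Token 3: literal('W'). Output: "GWW"
Token 4: backref(off=2, len=3) (overlapping!). Copied 'WWW' from pos 1. Output: "GWWWWW"
Token 5: literal('M'). Output: "GWWWWWM"
Token 6: backref(off=6, len=1). Copied 'W' from pos 1. Output: "GWWWWWMW"

Answer: GWWWWWMW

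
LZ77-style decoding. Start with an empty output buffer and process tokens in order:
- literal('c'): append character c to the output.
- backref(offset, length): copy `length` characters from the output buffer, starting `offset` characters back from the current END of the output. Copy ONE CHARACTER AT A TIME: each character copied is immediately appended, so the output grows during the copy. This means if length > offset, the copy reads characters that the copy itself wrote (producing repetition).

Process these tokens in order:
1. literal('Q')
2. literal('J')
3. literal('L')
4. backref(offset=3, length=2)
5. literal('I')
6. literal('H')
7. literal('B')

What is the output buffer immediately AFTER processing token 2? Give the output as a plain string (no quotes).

Answer: QJ

Derivation:
Token 1: literal('Q'). Output: "Q"
Token 2: literal('J'). Output: "QJ"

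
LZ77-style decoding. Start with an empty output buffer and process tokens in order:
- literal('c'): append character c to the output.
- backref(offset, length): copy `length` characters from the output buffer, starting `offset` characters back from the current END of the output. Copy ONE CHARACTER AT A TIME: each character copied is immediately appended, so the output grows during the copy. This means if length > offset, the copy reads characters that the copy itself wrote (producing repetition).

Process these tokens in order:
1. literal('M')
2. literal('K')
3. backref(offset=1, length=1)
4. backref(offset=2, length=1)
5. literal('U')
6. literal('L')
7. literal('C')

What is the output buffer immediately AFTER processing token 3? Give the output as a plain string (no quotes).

Answer: MKK

Derivation:
Token 1: literal('M'). Output: "M"
Token 2: literal('K'). Output: "MK"
Token 3: backref(off=1, len=1). Copied 'K' from pos 1. Output: "MKK"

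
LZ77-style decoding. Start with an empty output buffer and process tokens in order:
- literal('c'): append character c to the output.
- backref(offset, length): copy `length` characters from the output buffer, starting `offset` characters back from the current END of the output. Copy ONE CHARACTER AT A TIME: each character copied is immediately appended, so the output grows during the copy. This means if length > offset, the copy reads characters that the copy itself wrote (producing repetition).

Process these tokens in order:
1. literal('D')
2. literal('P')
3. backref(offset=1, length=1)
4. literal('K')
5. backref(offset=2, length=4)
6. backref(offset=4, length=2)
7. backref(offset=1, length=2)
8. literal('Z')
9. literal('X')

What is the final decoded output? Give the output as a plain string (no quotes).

Token 1: literal('D'). Output: "D"
Token 2: literal('P'). Output: "DP"
Token 3: backref(off=1, len=1). Copied 'P' from pos 1. Output: "DPP"
Token 4: literal('K'). Output: "DPPK"
Token 5: backref(off=2, len=4) (overlapping!). Copied 'PKPK' from pos 2. Output: "DPPKPKPK"
Token 6: backref(off=4, len=2). Copied 'PK' from pos 4. Output: "DPPKPKPKPK"
Token 7: backref(off=1, len=2) (overlapping!). Copied 'KK' from pos 9. Output: "DPPKPKPKPKKK"
Token 8: literal('Z'). Output: "DPPKPKPKPKKKZ"
Token 9: literal('X'). Output: "DPPKPKPKPKKKZX"

Answer: DPPKPKPKPKKKZX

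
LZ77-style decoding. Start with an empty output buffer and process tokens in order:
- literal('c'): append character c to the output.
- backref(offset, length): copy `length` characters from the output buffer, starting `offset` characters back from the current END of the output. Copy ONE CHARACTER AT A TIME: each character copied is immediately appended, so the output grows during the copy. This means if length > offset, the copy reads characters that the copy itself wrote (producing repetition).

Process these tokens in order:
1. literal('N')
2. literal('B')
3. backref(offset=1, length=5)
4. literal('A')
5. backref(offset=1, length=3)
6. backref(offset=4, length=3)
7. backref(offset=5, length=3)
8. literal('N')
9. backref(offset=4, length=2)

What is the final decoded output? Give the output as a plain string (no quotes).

Answer: NBBBBBBAAAAAAAAAANAA

Derivation:
Token 1: literal('N'). Output: "N"
Token 2: literal('B'). Output: "NB"
Token 3: backref(off=1, len=5) (overlapping!). Copied 'BBBBB' from pos 1. Output: "NBBBBBB"
Token 4: literal('A'). Output: "NBBBBBBA"
Token 5: backref(off=1, len=3) (overlapping!). Copied 'AAA' from pos 7. Output: "NBBBBBBAAAA"
Token 6: backref(off=4, len=3). Copied 'AAA' from pos 7. Output: "NBBBBBBAAAAAAA"
Token 7: backref(off=5, len=3). Copied 'AAA' from pos 9. Output: "NBBBBBBAAAAAAAAAA"
Token 8: literal('N'). Output: "NBBBBBBAAAAAAAAAAN"
Token 9: backref(off=4, len=2). Copied 'AA' from pos 14. Output: "NBBBBBBAAAAAAAAAANAA"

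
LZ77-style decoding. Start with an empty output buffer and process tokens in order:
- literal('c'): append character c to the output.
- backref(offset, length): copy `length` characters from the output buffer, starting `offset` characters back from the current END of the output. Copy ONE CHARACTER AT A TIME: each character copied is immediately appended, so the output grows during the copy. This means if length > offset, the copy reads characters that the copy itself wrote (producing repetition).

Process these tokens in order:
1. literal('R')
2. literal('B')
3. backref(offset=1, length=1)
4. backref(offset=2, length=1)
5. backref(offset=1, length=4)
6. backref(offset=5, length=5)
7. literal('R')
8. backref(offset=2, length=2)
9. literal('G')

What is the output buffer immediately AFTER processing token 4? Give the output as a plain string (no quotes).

Token 1: literal('R'). Output: "R"
Token 2: literal('B'). Output: "RB"
Token 3: backref(off=1, len=1). Copied 'B' from pos 1. Output: "RBB"
Token 4: backref(off=2, len=1). Copied 'B' from pos 1. Output: "RBBB"

Answer: RBBB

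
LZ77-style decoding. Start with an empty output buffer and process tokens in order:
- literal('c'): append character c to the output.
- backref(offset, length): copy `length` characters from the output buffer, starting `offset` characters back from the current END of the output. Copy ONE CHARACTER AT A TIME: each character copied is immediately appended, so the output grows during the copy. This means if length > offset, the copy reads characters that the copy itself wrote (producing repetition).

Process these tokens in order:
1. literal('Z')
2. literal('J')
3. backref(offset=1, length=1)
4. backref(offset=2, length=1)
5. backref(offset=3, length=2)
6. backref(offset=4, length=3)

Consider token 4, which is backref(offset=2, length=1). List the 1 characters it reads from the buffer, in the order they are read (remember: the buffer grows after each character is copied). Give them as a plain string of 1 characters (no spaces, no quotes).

Answer: J

Derivation:
Token 1: literal('Z'). Output: "Z"
Token 2: literal('J'). Output: "ZJ"
Token 3: backref(off=1, len=1). Copied 'J' from pos 1. Output: "ZJJ"
Token 4: backref(off=2, len=1). Buffer before: "ZJJ" (len 3)
  byte 1: read out[1]='J', append. Buffer now: "ZJJJ"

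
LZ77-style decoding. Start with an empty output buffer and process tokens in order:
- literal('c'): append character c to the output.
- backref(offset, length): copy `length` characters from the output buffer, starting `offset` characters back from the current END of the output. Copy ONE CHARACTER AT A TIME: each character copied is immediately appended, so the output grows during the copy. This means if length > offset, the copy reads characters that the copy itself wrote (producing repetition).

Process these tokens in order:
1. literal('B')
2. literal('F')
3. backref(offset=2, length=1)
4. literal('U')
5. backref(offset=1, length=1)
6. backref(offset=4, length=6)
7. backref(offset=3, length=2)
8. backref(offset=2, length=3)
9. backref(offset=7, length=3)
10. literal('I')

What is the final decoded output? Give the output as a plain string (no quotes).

Token 1: literal('B'). Output: "B"
Token 2: literal('F'). Output: "BF"
Token 3: backref(off=2, len=1). Copied 'B' from pos 0. Output: "BFB"
Token 4: literal('U'). Output: "BFBU"
Token 5: backref(off=1, len=1). Copied 'U' from pos 3. Output: "BFBUU"
Token 6: backref(off=4, len=6) (overlapping!). Copied 'FBUUFB' from pos 1. Output: "BFBUUFBUUFB"
Token 7: backref(off=3, len=2). Copied 'UF' from pos 8. Output: "BFBUUFBUUFBUF"
Token 8: backref(off=2, len=3) (overlapping!). Copied 'UFU' from pos 11. Output: "BFBUUFBUUFBUFUFU"
Token 9: backref(off=7, len=3). Copied 'FBU' from pos 9. Output: "BFBUUFBUUFBUFUFUFBU"
Token 10: literal('I'). Output: "BFBUUFBUUFBUFUFUFBUI"

Answer: BFBUUFBUUFBUFUFUFBUI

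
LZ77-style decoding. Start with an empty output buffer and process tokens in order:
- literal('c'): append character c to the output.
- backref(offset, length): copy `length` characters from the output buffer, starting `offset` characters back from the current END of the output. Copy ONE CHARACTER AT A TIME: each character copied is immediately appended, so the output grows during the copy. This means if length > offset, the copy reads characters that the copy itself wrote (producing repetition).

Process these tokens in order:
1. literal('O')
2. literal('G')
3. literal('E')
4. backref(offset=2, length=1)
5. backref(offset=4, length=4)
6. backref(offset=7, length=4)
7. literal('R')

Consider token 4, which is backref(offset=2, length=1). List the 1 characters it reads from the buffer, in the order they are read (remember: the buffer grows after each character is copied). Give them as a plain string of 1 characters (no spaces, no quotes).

Token 1: literal('O'). Output: "O"
Token 2: literal('G'). Output: "OG"
Token 3: literal('E'). Output: "OGE"
Token 4: backref(off=2, len=1). Buffer before: "OGE" (len 3)
  byte 1: read out[1]='G', append. Buffer now: "OGEG"

Answer: G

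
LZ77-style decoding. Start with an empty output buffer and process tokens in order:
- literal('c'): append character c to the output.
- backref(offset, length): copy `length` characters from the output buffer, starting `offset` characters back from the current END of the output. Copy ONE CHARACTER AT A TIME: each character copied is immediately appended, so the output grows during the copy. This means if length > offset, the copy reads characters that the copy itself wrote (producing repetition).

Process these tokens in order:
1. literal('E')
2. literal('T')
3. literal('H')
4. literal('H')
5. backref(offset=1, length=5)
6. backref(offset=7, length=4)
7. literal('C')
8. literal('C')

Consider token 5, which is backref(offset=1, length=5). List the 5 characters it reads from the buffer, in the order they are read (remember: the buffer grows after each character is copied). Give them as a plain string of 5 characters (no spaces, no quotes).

Token 1: literal('E'). Output: "E"
Token 2: literal('T'). Output: "ET"
Token 3: literal('H'). Output: "ETH"
Token 4: literal('H'). Output: "ETHH"
Token 5: backref(off=1, len=5). Buffer before: "ETHH" (len 4)
  byte 1: read out[3]='H', append. Buffer now: "ETHHH"
  byte 2: read out[4]='H', append. Buffer now: "ETHHHH"
  byte 3: read out[5]='H', append. Buffer now: "ETHHHHH"
  byte 4: read out[6]='H', append. Buffer now: "ETHHHHHH"
  byte 5: read out[7]='H', append. Buffer now: "ETHHHHHHH"

Answer: HHHHH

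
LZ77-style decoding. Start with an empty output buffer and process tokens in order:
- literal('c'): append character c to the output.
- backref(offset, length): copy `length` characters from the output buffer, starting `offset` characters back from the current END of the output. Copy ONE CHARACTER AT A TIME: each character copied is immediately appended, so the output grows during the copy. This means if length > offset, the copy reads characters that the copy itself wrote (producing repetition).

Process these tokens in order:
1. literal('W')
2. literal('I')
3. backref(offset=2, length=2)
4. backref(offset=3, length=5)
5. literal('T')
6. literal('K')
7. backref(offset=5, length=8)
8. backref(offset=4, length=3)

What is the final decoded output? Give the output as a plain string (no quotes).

Token 1: literal('W'). Output: "W"
Token 2: literal('I'). Output: "WI"
Token 3: backref(off=2, len=2). Copied 'WI' from pos 0. Output: "WIWI"
Token 4: backref(off=3, len=5) (overlapping!). Copied 'IWIIW' from pos 1. Output: "WIWIIWIIW"
Token 5: literal('T'). Output: "WIWIIWIIWT"
Token 6: literal('K'). Output: "WIWIIWIIWTK"
Token 7: backref(off=5, len=8) (overlapping!). Copied 'IIWTKIIW' from pos 6. Output: "WIWIIWIIWTKIIWTKIIW"
Token 8: backref(off=4, len=3). Copied 'KII' from pos 15. Output: "WIWIIWIIWTKIIWTKIIWKII"

Answer: WIWIIWIIWTKIIWTKIIWKII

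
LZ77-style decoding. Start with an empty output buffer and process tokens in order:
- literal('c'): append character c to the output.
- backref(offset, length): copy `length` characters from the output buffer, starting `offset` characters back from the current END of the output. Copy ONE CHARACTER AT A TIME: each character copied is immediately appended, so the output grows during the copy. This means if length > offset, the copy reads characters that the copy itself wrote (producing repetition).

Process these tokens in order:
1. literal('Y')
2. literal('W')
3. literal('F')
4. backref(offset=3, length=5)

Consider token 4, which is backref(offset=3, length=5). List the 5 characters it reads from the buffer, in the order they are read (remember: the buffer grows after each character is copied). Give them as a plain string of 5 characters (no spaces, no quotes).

Token 1: literal('Y'). Output: "Y"
Token 2: literal('W'). Output: "YW"
Token 3: literal('F'). Output: "YWF"
Token 4: backref(off=3, len=5). Buffer before: "YWF" (len 3)
  byte 1: read out[0]='Y', append. Buffer now: "YWFY"
  byte 2: read out[1]='W', append. Buffer now: "YWFYW"
  byte 3: read out[2]='F', append. Buffer now: "YWFYWF"
  byte 4: read out[3]='Y', append. Buffer now: "YWFYWFY"
  byte 5: read out[4]='W', append. Buffer now: "YWFYWFYW"

Answer: YWFYW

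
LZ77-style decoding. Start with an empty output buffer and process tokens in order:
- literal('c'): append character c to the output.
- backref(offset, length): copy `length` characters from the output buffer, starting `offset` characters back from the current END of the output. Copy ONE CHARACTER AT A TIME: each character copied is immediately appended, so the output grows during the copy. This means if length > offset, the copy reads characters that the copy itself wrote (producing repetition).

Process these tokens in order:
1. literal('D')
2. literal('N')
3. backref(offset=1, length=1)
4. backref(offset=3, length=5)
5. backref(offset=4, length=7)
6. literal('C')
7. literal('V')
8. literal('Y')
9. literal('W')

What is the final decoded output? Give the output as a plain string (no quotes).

Answer: DNNDNNDNNNDNNNDCVYW

Derivation:
Token 1: literal('D'). Output: "D"
Token 2: literal('N'). Output: "DN"
Token 3: backref(off=1, len=1). Copied 'N' from pos 1. Output: "DNN"
Token 4: backref(off=3, len=5) (overlapping!). Copied 'DNNDN' from pos 0. Output: "DNNDNNDN"
Token 5: backref(off=4, len=7) (overlapping!). Copied 'NNDNNND' from pos 4. Output: "DNNDNNDNNNDNNND"
Token 6: literal('C'). Output: "DNNDNNDNNNDNNNDC"
Token 7: literal('V'). Output: "DNNDNNDNNNDNNNDCV"
Token 8: literal('Y'). Output: "DNNDNNDNNNDNNNDCVY"
Token 9: literal('W'). Output: "DNNDNNDNNNDNNNDCVYW"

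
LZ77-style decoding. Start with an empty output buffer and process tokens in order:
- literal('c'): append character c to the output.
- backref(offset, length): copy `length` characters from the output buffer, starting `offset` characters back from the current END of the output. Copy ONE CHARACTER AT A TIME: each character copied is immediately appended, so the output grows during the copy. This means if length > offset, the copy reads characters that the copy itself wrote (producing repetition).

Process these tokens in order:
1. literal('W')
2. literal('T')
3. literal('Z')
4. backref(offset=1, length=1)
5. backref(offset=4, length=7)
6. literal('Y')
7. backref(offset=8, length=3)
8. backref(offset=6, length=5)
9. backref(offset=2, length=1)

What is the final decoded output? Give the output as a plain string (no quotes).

Token 1: literal('W'). Output: "W"
Token 2: literal('T'). Output: "WT"
Token 3: literal('Z'). Output: "WTZ"
Token 4: backref(off=1, len=1). Copied 'Z' from pos 2. Output: "WTZZ"
Token 5: backref(off=4, len=7) (overlapping!). Copied 'WTZZWTZ' from pos 0. Output: "WTZZWTZZWTZ"
Token 6: literal('Y'). Output: "WTZZWTZZWTZY"
Token 7: backref(off=8, len=3). Copied 'WTZ' from pos 4. Output: "WTZZWTZZWTZYWTZ"
Token 8: backref(off=6, len=5). Copied 'TZYWT' from pos 9. Output: "WTZZWTZZWTZYWTZTZYWT"
Token 9: backref(off=2, len=1). Copied 'W' from pos 18. Output: "WTZZWTZZWTZYWTZTZYWTW"

Answer: WTZZWTZZWTZYWTZTZYWTW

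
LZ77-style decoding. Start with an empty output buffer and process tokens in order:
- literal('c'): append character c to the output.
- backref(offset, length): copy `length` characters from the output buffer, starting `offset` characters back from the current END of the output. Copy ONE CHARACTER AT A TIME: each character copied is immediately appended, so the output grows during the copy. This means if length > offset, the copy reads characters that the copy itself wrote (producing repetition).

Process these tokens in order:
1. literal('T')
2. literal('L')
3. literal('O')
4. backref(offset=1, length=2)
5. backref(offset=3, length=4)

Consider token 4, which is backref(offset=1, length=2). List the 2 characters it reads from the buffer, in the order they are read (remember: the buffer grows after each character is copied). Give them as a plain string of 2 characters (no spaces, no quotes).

Answer: OO

Derivation:
Token 1: literal('T'). Output: "T"
Token 2: literal('L'). Output: "TL"
Token 3: literal('O'). Output: "TLO"
Token 4: backref(off=1, len=2). Buffer before: "TLO" (len 3)
  byte 1: read out[2]='O', append. Buffer now: "TLOO"
  byte 2: read out[3]='O', append. Buffer now: "TLOOO"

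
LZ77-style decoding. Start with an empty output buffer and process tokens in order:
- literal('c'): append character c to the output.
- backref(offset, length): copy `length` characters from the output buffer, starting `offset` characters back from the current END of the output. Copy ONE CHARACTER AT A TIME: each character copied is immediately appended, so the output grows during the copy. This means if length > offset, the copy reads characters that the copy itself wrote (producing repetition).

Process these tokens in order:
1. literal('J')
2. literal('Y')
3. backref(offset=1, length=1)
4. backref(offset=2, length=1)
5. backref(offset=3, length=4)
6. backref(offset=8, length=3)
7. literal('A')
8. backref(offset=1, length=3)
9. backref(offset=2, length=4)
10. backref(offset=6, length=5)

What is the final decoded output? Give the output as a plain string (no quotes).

Answer: JYYYYYYYJYYAAAAAAAAAAAAA

Derivation:
Token 1: literal('J'). Output: "J"
Token 2: literal('Y'). Output: "JY"
Token 3: backref(off=1, len=1). Copied 'Y' from pos 1. Output: "JYY"
Token 4: backref(off=2, len=1). Copied 'Y' from pos 1. Output: "JYYY"
Token 5: backref(off=3, len=4) (overlapping!). Copied 'YYYY' from pos 1. Output: "JYYYYYYY"
Token 6: backref(off=8, len=3). Copied 'JYY' from pos 0. Output: "JYYYYYYYJYY"
Token 7: literal('A'). Output: "JYYYYYYYJYYA"
Token 8: backref(off=1, len=3) (overlapping!). Copied 'AAA' from pos 11. Output: "JYYYYYYYJYYAAAA"
Token 9: backref(off=2, len=4) (overlapping!). Copied 'AAAA' from pos 13. Output: "JYYYYYYYJYYAAAAAAAA"
Token 10: backref(off=6, len=5). Copied 'AAAAA' from pos 13. Output: "JYYYYYYYJYYAAAAAAAAAAAAA"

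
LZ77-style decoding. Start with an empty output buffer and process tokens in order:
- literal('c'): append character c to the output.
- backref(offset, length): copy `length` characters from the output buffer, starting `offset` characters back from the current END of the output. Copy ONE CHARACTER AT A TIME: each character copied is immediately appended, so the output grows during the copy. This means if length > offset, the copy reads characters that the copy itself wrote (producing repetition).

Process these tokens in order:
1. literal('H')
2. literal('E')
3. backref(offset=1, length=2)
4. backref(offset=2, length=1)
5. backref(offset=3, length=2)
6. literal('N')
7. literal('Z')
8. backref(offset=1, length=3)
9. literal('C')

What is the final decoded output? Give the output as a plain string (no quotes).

Answer: HEEEEEENZZZZC

Derivation:
Token 1: literal('H'). Output: "H"
Token 2: literal('E'). Output: "HE"
Token 3: backref(off=1, len=2) (overlapping!). Copied 'EE' from pos 1. Output: "HEEE"
Token 4: backref(off=2, len=1). Copied 'E' from pos 2. Output: "HEEEE"
Token 5: backref(off=3, len=2). Copied 'EE' from pos 2. Output: "HEEEEEE"
Token 6: literal('N'). Output: "HEEEEEEN"
Token 7: literal('Z'). Output: "HEEEEEENZ"
Token 8: backref(off=1, len=3) (overlapping!). Copied 'ZZZ' from pos 8. Output: "HEEEEEENZZZZ"
Token 9: literal('C'). Output: "HEEEEEENZZZZC"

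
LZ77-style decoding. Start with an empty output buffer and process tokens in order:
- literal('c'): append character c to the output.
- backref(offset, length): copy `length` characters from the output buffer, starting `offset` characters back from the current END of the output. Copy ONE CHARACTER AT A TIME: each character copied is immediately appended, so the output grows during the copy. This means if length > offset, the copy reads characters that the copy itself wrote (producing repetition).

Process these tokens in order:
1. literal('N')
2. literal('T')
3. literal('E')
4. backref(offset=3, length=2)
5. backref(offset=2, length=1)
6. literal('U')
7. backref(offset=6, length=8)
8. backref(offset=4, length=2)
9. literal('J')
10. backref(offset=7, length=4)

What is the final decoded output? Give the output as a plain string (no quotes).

Token 1: literal('N'). Output: "N"
Token 2: literal('T'). Output: "NT"
Token 3: literal('E'). Output: "NTE"
Token 4: backref(off=3, len=2). Copied 'NT' from pos 0. Output: "NTENT"
Token 5: backref(off=2, len=1). Copied 'N' from pos 3. Output: "NTENTN"
Token 6: literal('U'). Output: "NTENTNU"
Token 7: backref(off=6, len=8) (overlapping!). Copied 'TENTNUTE' from pos 1. Output: "NTENTNUTENTNUTE"
Token 8: backref(off=4, len=2). Copied 'NU' from pos 11. Output: "NTENTNUTENTNUTENU"
Token 9: literal('J'). Output: "NTENTNUTENTNUTENUJ"
Token 10: backref(off=7, len=4). Copied 'NUTE' from pos 11. Output: "NTENTNUTENTNUTENUJNUTE"

Answer: NTENTNUTENTNUTENUJNUTE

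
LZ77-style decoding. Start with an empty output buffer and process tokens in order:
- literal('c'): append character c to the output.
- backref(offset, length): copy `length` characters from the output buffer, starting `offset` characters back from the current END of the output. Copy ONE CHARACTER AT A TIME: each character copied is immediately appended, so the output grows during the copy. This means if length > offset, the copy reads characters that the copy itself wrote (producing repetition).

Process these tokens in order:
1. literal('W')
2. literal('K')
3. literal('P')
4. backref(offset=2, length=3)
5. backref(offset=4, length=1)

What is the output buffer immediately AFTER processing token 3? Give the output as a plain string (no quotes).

Answer: WKP

Derivation:
Token 1: literal('W'). Output: "W"
Token 2: literal('K'). Output: "WK"
Token 3: literal('P'). Output: "WKP"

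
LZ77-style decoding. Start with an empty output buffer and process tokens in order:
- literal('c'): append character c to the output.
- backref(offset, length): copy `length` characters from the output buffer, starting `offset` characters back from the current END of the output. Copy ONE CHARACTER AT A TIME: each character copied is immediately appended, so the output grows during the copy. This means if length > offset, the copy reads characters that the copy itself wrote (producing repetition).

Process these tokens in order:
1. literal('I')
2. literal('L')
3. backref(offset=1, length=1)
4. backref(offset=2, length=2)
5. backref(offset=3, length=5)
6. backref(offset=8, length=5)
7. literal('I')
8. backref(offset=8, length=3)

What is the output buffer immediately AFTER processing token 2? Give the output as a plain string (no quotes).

Token 1: literal('I'). Output: "I"
Token 2: literal('L'). Output: "IL"

Answer: IL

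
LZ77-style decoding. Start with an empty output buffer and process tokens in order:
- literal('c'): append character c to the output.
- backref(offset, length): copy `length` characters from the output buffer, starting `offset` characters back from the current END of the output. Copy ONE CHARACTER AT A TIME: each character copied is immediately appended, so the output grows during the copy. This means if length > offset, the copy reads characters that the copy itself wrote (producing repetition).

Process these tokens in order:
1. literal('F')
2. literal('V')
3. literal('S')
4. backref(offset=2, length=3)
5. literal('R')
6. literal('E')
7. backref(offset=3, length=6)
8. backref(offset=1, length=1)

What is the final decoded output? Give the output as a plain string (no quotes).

Answer: FVSVSVREVREVREE

Derivation:
Token 1: literal('F'). Output: "F"
Token 2: literal('V'). Output: "FV"
Token 3: literal('S'). Output: "FVS"
Token 4: backref(off=2, len=3) (overlapping!). Copied 'VSV' from pos 1. Output: "FVSVSV"
Token 5: literal('R'). Output: "FVSVSVR"
Token 6: literal('E'). Output: "FVSVSVRE"
Token 7: backref(off=3, len=6) (overlapping!). Copied 'VREVRE' from pos 5. Output: "FVSVSVREVREVRE"
Token 8: backref(off=1, len=1). Copied 'E' from pos 13. Output: "FVSVSVREVREVREE"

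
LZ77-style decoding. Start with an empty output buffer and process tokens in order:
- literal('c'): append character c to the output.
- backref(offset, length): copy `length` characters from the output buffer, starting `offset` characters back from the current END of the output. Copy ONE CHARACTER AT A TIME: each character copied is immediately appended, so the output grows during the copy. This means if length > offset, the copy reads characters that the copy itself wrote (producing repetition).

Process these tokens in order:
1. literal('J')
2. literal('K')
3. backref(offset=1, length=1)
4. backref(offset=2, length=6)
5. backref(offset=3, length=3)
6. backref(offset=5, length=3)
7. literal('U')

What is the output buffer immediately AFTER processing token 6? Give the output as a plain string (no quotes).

Token 1: literal('J'). Output: "J"
Token 2: literal('K'). Output: "JK"
Token 3: backref(off=1, len=1). Copied 'K' from pos 1. Output: "JKK"
Token 4: backref(off=2, len=6) (overlapping!). Copied 'KKKKKK' from pos 1. Output: "JKKKKKKKK"
Token 5: backref(off=3, len=3). Copied 'KKK' from pos 6. Output: "JKKKKKKKKKKK"
Token 6: backref(off=5, len=3). Copied 'KKK' from pos 7. Output: "JKKKKKKKKKKKKKK"

Answer: JKKKKKKKKKKKKKK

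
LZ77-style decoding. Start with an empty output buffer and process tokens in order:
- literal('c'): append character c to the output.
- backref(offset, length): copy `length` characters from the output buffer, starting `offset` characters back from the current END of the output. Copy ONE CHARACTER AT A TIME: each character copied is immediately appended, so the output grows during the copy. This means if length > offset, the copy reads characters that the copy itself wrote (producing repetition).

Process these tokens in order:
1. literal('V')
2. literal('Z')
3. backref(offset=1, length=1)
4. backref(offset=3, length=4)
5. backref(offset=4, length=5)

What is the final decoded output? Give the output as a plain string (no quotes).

Token 1: literal('V'). Output: "V"
Token 2: literal('Z'). Output: "VZ"
Token 3: backref(off=1, len=1). Copied 'Z' from pos 1. Output: "VZZ"
Token 4: backref(off=3, len=4) (overlapping!). Copied 'VZZV' from pos 0. Output: "VZZVZZV"
Token 5: backref(off=4, len=5) (overlapping!). Copied 'VZZVV' from pos 3. Output: "VZZVZZVVZZVV"

Answer: VZZVZZVVZZVV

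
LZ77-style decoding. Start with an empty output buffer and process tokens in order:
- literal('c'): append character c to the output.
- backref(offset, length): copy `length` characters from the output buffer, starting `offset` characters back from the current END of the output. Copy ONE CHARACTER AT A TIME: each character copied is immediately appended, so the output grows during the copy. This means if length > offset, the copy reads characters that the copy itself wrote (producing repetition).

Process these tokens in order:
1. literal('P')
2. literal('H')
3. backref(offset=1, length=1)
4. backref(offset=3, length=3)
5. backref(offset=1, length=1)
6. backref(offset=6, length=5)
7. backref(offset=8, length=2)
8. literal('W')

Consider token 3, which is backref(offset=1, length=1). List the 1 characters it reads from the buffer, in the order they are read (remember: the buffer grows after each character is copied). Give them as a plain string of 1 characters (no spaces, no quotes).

Answer: H

Derivation:
Token 1: literal('P'). Output: "P"
Token 2: literal('H'). Output: "PH"
Token 3: backref(off=1, len=1). Buffer before: "PH" (len 2)
  byte 1: read out[1]='H', append. Buffer now: "PHH"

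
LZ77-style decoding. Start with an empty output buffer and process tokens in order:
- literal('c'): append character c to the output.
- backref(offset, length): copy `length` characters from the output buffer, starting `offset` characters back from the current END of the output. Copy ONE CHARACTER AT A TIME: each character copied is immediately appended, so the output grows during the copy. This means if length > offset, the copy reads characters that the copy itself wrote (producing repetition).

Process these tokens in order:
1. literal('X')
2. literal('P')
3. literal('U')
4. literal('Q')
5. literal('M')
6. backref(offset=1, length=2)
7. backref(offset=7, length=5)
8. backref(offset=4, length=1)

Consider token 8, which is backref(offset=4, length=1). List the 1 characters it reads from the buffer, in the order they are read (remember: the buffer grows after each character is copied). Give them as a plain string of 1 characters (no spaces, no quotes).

Answer: P

Derivation:
Token 1: literal('X'). Output: "X"
Token 2: literal('P'). Output: "XP"
Token 3: literal('U'). Output: "XPU"
Token 4: literal('Q'). Output: "XPUQ"
Token 5: literal('M'). Output: "XPUQM"
Token 6: backref(off=1, len=2) (overlapping!). Copied 'MM' from pos 4. Output: "XPUQMMM"
Token 7: backref(off=7, len=5). Copied 'XPUQM' from pos 0. Output: "XPUQMMMXPUQM"
Token 8: backref(off=4, len=1). Buffer before: "XPUQMMMXPUQM" (len 12)
  byte 1: read out[8]='P', append. Buffer now: "XPUQMMMXPUQMP"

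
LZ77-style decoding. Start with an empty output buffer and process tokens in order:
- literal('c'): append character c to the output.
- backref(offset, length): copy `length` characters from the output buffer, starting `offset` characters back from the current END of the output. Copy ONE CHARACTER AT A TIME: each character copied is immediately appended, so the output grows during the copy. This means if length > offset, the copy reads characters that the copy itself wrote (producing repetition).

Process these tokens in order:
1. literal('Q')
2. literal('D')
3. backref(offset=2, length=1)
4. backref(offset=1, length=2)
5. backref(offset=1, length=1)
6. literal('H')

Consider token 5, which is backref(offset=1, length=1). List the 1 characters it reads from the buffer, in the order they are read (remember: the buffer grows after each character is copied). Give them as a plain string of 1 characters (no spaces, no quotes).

Token 1: literal('Q'). Output: "Q"
Token 2: literal('D'). Output: "QD"
Token 3: backref(off=2, len=1). Copied 'Q' from pos 0. Output: "QDQ"
Token 4: backref(off=1, len=2) (overlapping!). Copied 'QQ' from pos 2. Output: "QDQQQ"
Token 5: backref(off=1, len=1). Buffer before: "QDQQQ" (len 5)
  byte 1: read out[4]='Q', append. Buffer now: "QDQQQQ"

Answer: Q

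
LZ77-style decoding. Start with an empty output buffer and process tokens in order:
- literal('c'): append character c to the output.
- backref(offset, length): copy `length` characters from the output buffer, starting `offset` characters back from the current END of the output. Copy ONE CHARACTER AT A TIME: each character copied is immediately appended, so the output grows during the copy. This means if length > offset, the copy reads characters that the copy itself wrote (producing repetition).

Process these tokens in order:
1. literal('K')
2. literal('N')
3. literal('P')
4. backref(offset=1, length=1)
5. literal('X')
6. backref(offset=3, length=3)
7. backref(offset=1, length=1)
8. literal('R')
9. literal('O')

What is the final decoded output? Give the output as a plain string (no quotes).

Answer: KNPPXPPXXRO

Derivation:
Token 1: literal('K'). Output: "K"
Token 2: literal('N'). Output: "KN"
Token 3: literal('P'). Output: "KNP"
Token 4: backref(off=1, len=1). Copied 'P' from pos 2. Output: "KNPP"
Token 5: literal('X'). Output: "KNPPX"
Token 6: backref(off=3, len=3). Copied 'PPX' from pos 2. Output: "KNPPXPPX"
Token 7: backref(off=1, len=1). Copied 'X' from pos 7. Output: "KNPPXPPXX"
Token 8: literal('R'). Output: "KNPPXPPXXR"
Token 9: literal('O'). Output: "KNPPXPPXXRO"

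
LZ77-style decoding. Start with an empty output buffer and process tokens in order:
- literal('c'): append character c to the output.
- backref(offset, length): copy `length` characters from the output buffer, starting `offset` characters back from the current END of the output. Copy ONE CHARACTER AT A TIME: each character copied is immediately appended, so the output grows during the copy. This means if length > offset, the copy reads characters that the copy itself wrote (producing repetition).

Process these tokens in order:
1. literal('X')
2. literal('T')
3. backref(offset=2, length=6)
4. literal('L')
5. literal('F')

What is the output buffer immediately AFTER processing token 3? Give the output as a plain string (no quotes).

Answer: XTXTXTXT

Derivation:
Token 1: literal('X'). Output: "X"
Token 2: literal('T'). Output: "XT"
Token 3: backref(off=2, len=6) (overlapping!). Copied 'XTXTXT' from pos 0. Output: "XTXTXTXT"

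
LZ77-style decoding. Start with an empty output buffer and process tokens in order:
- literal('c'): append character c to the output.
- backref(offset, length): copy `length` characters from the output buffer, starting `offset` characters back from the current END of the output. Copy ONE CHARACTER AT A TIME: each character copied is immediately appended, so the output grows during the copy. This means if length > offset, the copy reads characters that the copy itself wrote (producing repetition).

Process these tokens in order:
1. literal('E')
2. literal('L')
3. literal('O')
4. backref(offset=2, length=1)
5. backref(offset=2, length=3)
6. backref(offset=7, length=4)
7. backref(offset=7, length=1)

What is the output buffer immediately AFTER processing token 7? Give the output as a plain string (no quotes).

Token 1: literal('E'). Output: "E"
Token 2: literal('L'). Output: "EL"
Token 3: literal('O'). Output: "ELO"
Token 4: backref(off=2, len=1). Copied 'L' from pos 1. Output: "ELOL"
Token 5: backref(off=2, len=3) (overlapping!). Copied 'OLO' from pos 2. Output: "ELOLOLO"
Token 6: backref(off=7, len=4). Copied 'ELOL' from pos 0. Output: "ELOLOLOELOL"
Token 7: backref(off=7, len=1). Copied 'O' from pos 4. Output: "ELOLOLOELOLO"

Answer: ELOLOLOELOLO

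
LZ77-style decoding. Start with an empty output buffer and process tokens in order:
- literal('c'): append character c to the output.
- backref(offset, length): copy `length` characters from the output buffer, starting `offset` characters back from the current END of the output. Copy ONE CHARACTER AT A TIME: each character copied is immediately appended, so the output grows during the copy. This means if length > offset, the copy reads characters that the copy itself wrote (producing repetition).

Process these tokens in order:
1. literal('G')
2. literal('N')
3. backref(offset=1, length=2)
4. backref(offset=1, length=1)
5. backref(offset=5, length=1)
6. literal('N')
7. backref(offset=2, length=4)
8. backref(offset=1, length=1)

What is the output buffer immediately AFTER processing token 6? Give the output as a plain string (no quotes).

Token 1: literal('G'). Output: "G"
Token 2: literal('N'). Output: "GN"
Token 3: backref(off=1, len=2) (overlapping!). Copied 'NN' from pos 1. Output: "GNNN"
Token 4: backref(off=1, len=1). Copied 'N' from pos 3. Output: "GNNNN"
Token 5: backref(off=5, len=1). Copied 'G' from pos 0. Output: "GNNNNG"
Token 6: literal('N'). Output: "GNNNNGN"

Answer: GNNNNGN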